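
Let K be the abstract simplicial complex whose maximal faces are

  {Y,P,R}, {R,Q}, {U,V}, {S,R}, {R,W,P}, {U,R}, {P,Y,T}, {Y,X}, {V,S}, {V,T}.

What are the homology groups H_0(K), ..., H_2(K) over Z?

Order the vertices as P < Q < R < S < T < U < V < W < X < Y. Listing each simplex with vertices in this order, K has dimension 2 with simplices:

  0-simplices (10): P, Q, R, S, T, U, V, W, X, Y
  1-simplices (14): PR, PT, PW, PY, QR, RS, RU, RW, RY, SV, TV, TY, UV, XY
  2-simplices (3): PRW, PRY, PTY

so the chain groups are C_0 ≅ Z^10, C_1 ≅ Z^14, C_2 ≅ Z^3.

The boundary map ∂_1: C_1 → C_0 sends each edge [p,q] (with p < q) to q − p. For instance
  ∂PT = T − P.
The resulting 10×14 matrix has rank 9, and its Smith normal form has invariant factors (1,1,1,1,1,1,1,1,1).

The boundary map ∂_2: C_2 → C_1 sends each 2-simplex [p,q,r] to [q,r] − [p,r] + [p,q]. For instance
  ∂PTY = TY − PY + PT,
  ∂PRW = RW − PW + PR.
The resulting 14×3 matrix has rank 3, and its Smith normal form has invariant factors (1,1,1).

From H_k ≅ ker(∂_k) / im(∂_{k+1}) we obtain:

  H_0: rank C_0 − rank ∂_1 = 10 − 9 = 1, and the invariant factors of ∂_1 are all 1, so H_0 ≅ Z.
  H_1: rank ker ∂_1 − rank ∂_2 = (14 − 9) − 3 = 2, and the invariant factors of ∂_2 are all 1, so H_1 ≅ Z^2.
  H_2: rank ker ∂_2 − rank ∂_3 = (3 − 3) − 0 = 0, and there is no ∂_3, so H_2 ≅ 0.

As a check, the Euler characteristic is 10 − 14 + 3 = -1, which agrees with 1 − 2 + 0 = -1.

H_0 ≅ Z,  H_1 ≅ Z^2,  H_2 = 0.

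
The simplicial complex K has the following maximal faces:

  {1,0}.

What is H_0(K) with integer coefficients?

H_0 ≅ Z.

Fix the vertex order 0 < 1 and write every simplex with vertices in increasing order. Then dim K = 1 and the simplices of K are:

  0-simplices (2): [0], [1]
  1-simplices (1): [0,1]

so the chain groups are C_0 ≅ Z^2, C_1 ≅ Z^1.

The boundary map ∂_1: C_1 → C_0 sends each edge [p,q] (with p < q) to q − p. For instance
  ∂[0,1] = [1] − [0].
This gives a 2×1 integer matrix of rank 1; reducing to Smith normal form yields diagonal entries (1).

Computing H_k = (kernel of ∂_k) / (image of ∂_{k+1}):

  H_0: rank C_0 − rank ∂_1 = 2 − 1 = 1, and the invariant factors of ∂_1 are all 1, so H_0 = Z.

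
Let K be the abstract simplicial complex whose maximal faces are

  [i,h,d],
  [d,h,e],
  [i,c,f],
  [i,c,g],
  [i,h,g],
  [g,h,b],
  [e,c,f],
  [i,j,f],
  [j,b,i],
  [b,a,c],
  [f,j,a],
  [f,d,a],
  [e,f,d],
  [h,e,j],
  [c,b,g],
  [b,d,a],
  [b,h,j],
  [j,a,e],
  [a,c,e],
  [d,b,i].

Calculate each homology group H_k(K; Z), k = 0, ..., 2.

H_0 = Z,  H_1 = Z ⊕ Z/2Z,  H_2 = 0.

We work with the vertex ordering a < b < c < d < e < f < g < h < i < j. The simplices of K, each written with vertices in increasing order, are:

  0-simplices (10): a, b, c, d, e, f, g, h, i, j
  1-simplices (30): ab, ac, ad, ae, af, aj, bc, bd, bg, bh, bi, bj, ce, cf, cg, ci, de, df, dh, di, ef, eh, ej, fi, fj, gh, gi, hi, hj, ij
  2-simplices (20): abc, abd, ace, adf, aej, afj, bcg, bdi, bgh, bhj, bij, cef, cfi, cgi, def, deh, dhi, ehj, fij, ghi

Hence C_0 ≅ Z^10, C_1 ≅ Z^30, C_2 ≅ Z^20.

Boundary ∂_1: C_1 → C_0 sends each edge [p,q] (with p < q) to q − p.
This gives a 10×30 integer matrix of rank 9; reducing to Smith normal form yields diagonal entries (1,1,1,1,1,1,1,1,1).

The boundary map ∂_2: C_2 → C_1 sends each 2-simplex [p,q,r] to [q,r] − [p,r] + [p,q]. For instance
  ∂ghi = hi − gi + gh,
  ∂cef = ef − cf + ce.
The 30×20 boundary matrix has rank 20 and Smith normal form diag(1,1,1,1,1,1,1,1,1,1,1,1,1,1,1,1,1,1,1,2).

Computing H_k = (kernel of ∂_k) / (image of ∂_{k+1}):

  H_0: rank C_0 − rank ∂_1 = 10 − 9 = 1, and the invariant factors of ∂_1 are all 1, so H_0 ≅ Z.
  H_1: rank ker ∂_1 − rank ∂_2 = (30 − 9) − 20 = 1, and ∂_2 has invariant factor 2 > 1, so H_1 ≅ Z ⊕ Z/2Z.
  H_2: rank ker ∂_2 − rank ∂_3 = (20 − 20) − 0 = 0, and there is no ∂_3, so H_2 ≅ 0.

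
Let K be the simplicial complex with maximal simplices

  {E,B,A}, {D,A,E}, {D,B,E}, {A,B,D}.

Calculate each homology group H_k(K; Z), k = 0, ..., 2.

Take the total order A < B < D < E on the vertex set. Then K (dimension 2) consists of the simplices:

  0-simplices (4): A, B, D, E
  1-simplices (6): AB, AD, AE, BD, BE, DE
  2-simplices (4): ABD, ABE, ADE, BDE

giving chain groups C_0 ≅ Z^4, C_1 ≅ Z^6, C_2 ≅ Z^4.

∂_1: C_1 → C_0 maps an edge to its endpoints' difference, ∂[p,q] = q − p.
The 4×6 boundary matrix has rank 3 and Smith normal form diag(1,1,1).

∂_2: C_2 → C_1 maps a triangle to the signed sum of its edges. For instance
  ∂ABD = BD − AD + AB,
  ∂ABE = BE − AE + AB.
As a 6×4 matrix over Z this has rank 3, with invariant factors (1,1,1).

Now H_k = ker ∂_k / im ∂_{k+1}, so:

  H_0: rank C_0 − rank ∂_1 = 4 − 3 = 1, and the invariant factors of ∂_1 are all 1, so H_0 ≅ Z.
  H_1: rank ker ∂_1 − rank ∂_2 = (6 − 3) − 3 = 0, and the invariant factors of ∂_2 are all 1, so H_1 ≅ 0.
  H_2: rank ker ∂_2 − rank ∂_3 = (4 − 3) − 0 = 1, and there is no ∂_3, so H_2 ≅ Z.

H_0 ≅ Z,  H_1 = 0,  H_2 ≅ Z.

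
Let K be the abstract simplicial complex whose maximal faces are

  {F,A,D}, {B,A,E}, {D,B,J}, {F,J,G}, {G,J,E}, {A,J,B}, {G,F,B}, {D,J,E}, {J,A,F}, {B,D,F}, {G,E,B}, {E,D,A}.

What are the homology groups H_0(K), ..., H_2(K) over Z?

H_0 = Z,  H_1 = Z/2,  H_2 = 0.

We work with the vertex ordering A < B < D < E < F < G < J. The simplices of K, each written with vertices in increasing order, are:

  0-simplices (7): A, B, D, E, F, G, J
  1-simplices (18): AB, AD, AE, AF, AJ, BD, BE, BF, BG, BJ, DE, DF, DJ, EG, EJ, FG, FJ, GJ
  2-simplices (12): ABE, ABJ, ADE, ADF, AFJ, BDF, BDJ, BEG, BFG, DEJ, EGJ, FGJ

Hence C_0 ≅ Z^7, C_1 ≅ Z^18, C_2 ≅ Z^12.

∂_1: C_1 → C_0 maps an edge to its endpoints' difference, ∂[p,q] = q − p. For instance
  ∂AJ = J − A.
As a 7×18 matrix over Z this has rank 6, with invariant factors (1,1,1,1,1,1).

Boundary ∂_2: C_2 → C_1 maps a triangle to the signed sum of its edges. For instance
  ∂ADF = DF − AF + AD,
  ∂ABJ = BJ − AJ + AB.
As a 18×12 matrix over Z this has rank 12, with invariant factors (1,1,1,1,1,1,1,1,1,1,1,2).

Computing H_k = (kernel of ∂_k) / (image of ∂_{k+1}):

  H_0: rank C_0 − rank ∂_1 = 7 − 6 = 1, and the invariant factors of ∂_1 are all 1, so H_0 = Z.
  H_1: rank ker ∂_1 − rank ∂_2 = (18 − 6) − 12 = 0, and ∂_2 has invariant factor 2 > 1, so H_1 = Z/2.
  H_2: rank ker ∂_2 − rank ∂_3 = (12 − 12) − 0 = 0, and there is no ∂_3, so H_2 = 0.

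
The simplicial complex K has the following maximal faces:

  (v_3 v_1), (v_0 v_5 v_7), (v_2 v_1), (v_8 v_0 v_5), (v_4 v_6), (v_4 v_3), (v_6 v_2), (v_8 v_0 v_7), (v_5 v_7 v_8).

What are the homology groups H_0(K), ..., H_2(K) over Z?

Take the total order v_0 < v_1 < v_2 < v_3 < v_4 < v_5 < v_6 < v_7 < v_8 on the vertex set. Then K (dimension 2) consists of the simplices:

  0-simplices (9): [v_0], [v_1], [v_2], [v_3], [v_4], [v_5], [v_6], [v_7], [v_8]
  1-simplices (11): [v_0,v_5], [v_0,v_7], [v_0,v_8], [v_1,v_2], [v_1,v_3], [v_2,v_6], [v_3,v_4], [v_4,v_6], [v_5,v_7], [v_5,v_8], [v_7,v_8]
  2-simplices (4): [v_0,v_5,v_7], [v_0,v_5,v_8], [v_0,v_7,v_8], [v_5,v_7,v_8]

Hence C_0 ≅ Z^9, C_1 ≅ Z^11, C_2 ≅ Z^4.

∂_1: C_1 → C_0 sends each edge [p,q] (with p < q) to q − p. For instance
  ∂[v_3,v_4] = [v_4] − [v_3].
The resulting 9×11 matrix has rank 7, and its Smith normal form has invariant factors (1,1,1,1,1,1,1).

∂_2: C_2 → C_1 acts by ∂[p,q,r] = [q,r] − [p,r] + [p,q]. For instance
  ∂[v_5,v_7,v_8] = [v_7,v_8] − [v_5,v_8] + [v_5,v_7],
  ∂[v_0,v_7,v_8] = [v_7,v_8] − [v_0,v_8] + [v_0,v_7].
The 11×4 boundary matrix has rank 3 and Smith normal form diag(1,1,1).

Reading off H_k = ker ∂_k / im ∂_{k+1}:

  H_0: rank C_0 − rank ∂_1 = 9 − 7 = 2, and the invariant factors of ∂_1 are all 1, so H_0 = Z^2.
  H_1: rank ker ∂_1 − rank ∂_2 = (11 − 7) − 3 = 1, and the invariant factors of ∂_2 are all 1, so H_1 = Z.
  H_2: rank ker ∂_2 − rank ∂_3 = (4 − 3) − 0 = 1, and there is no ∂_3, so H_2 = Z.

H_0 = Z^2,  H_1 = Z,  H_2 = Z.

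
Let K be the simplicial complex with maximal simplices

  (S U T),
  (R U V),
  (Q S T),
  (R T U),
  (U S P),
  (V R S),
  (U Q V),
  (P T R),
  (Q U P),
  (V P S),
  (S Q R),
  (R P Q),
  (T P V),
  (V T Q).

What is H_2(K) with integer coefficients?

K has 7 vertices, 21 edges, 14 triangles.
rank ∂_2 = 13, rank ∂_3 = 0 ⇒ b_2 = 14 − 13 − 0 = 1. So H_2 ≅ Z.

H_2 = Z.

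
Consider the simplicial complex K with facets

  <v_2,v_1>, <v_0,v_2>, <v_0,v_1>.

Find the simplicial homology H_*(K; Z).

We work with the vertex ordering v_0 < v_1 < v_2. The simplices of K, each written with vertices in increasing order, are:

  0-simplices (3): [v_0], [v_1], [v_2]
  1-simplices (3): [v_0,v_1], [v_0,v_2], [v_1,v_2]

giving chain groups C_0 ≅ Z^3, C_1 ≅ Z^3.

The boundary map ∂_1: C_1 → C_0 is given by ∂[p,q] = [q] − [p]. For instance
  ∂[v_1,v_2] = [v_2] − [v_1].
The resulting 3×3 matrix has rank 2, and its Smith normal form has invariant factors (1,1).

Computing H_k = (kernel of ∂_k) / (image of ∂_{k+1}):

  H_0: rank C_0 − rank ∂_1 = 3 − 2 = 1, and the invariant factors of ∂_1 are all 1, so H_0 = Z.
  H_1: rank ker ∂_1 − rank ∂_2 = (3 − 2) − 0 = 1, and there is no ∂_2, so H_1 = Z.

As a check, the Euler characteristic is 3 − 3 = 0, which agrees with 1 − 1 = 0.

H_0 ≅ Z,  H_1 ≅ Z.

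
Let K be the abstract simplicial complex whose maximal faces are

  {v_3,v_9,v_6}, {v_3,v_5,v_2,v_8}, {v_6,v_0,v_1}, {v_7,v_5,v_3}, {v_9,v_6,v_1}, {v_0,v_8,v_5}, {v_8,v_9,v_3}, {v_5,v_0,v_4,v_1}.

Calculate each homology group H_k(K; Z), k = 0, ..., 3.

H_0 ≅ Z,  H_1 ≅ Z,  H_2 = 0,  H_3 = 0.

Take the total order v_0 < v_1 < v_2 < v_3 < v_4 < v_5 < v_6 < v_7 < v_8 < v_9 on the vertex set. Then K (dimension 3) consists of the simplices:

  0-simplices (10): [v_0], [v_1], [v_2], [v_3], [v_4], [v_5], [v_6], [v_7], [v_8], [v_9]
  1-simplices (22): (22 of them)
  2-simplices (14): (14 of them)
  3-simplices (2): [v_0,v_1,v_4,v_5], [v_2,v_3,v_5,v_8]

Hence C_0 ≅ Z^10, C_1 ≅ Z^22, C_2 ≅ Z^14, C_3 ≅ Z^2.

Boundary ∂_1: C_1 → C_0 is given by ∂[p,q] = [q] − [p].
As a 10×22 matrix over Z this has rank 9, with invariant factors (1,1,1,1,1,1,1,1,1).

Boundary ∂_2: C_2 → C_1 maps a triangle to the signed sum of its edges. For instance
  ∂[v_0,v_5,v_8] = [v_5,v_8] − [v_0,v_8] + [v_0,v_5],
  ∂[v_1,v_4,v_5] = [v_4,v_5] − [v_1,v_5] + [v_1,v_4].
This gives a 22×14 integer matrix of rank 12; reducing to Smith normal form yields diagonal entries (1,1,1,1,1,1,1,1,1,1,1,1).

Boundary ∂_3: C_3 → C_2 sends each 3-simplex σ to the alternating sum Σ_i (−1)^i (σ with its i-th vertex removed). For instance
  ∂[v_0,v_1,v_4,v_5] = [v_1,v_4,v_5] − [v_0,v_4,v_5] + [v_0,v_1,v_5] − [v_0,v_1,v_4],
  ∂[v_2,v_3,v_5,v_8] = [v_3,v_5,v_8] − [v_2,v_5,v_8] + [v_2,v_3,v_8] − [v_2,v_3,v_5].
The resulting 14×2 matrix has rank 2, and its Smith normal form has invariant factors (1,1).

Reading off H_k = ker ∂_k / im ∂_{k+1}:

  H_0: rank C_0 − rank ∂_1 = 10 − 9 = 1, and the invariant factors of ∂_1 are all 1, so H_0 ≅ Z.
  H_1: rank ker ∂_1 − rank ∂_2 = (22 − 9) − 12 = 1, and the invariant factors of ∂_2 are all 1, so H_1 ≅ Z.
  H_2: rank ker ∂_2 − rank ∂_3 = (14 − 12) − 2 = 0, and the invariant factors of ∂_3 are all 1, so H_2 ≅ 0.
  H_3: rank ker ∂_3 − rank ∂_4 = (2 − 2) − 0 = 0, and there is no ∂_4, so H_3 ≅ 0.

As a check, the Euler characteristic is 10 − 22 + 14 − 2 = 0, which agrees with 1 − 1 + 0 − 0 = 0.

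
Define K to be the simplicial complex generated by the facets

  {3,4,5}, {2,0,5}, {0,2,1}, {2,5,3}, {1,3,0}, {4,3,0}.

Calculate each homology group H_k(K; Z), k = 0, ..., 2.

Take the total order 0 < 1 < 2 < 3 < 4 < 5 on the vertex set. Then K (dimension 2) consists of the simplices:

  0-simplices (6): [0], [1], [2], [3], [4], [5]
  1-simplices (12): [0,1], [0,2], [0,3], [0,4], [0,5], [1,2], [1,3], [2,3], [2,5], [3,4], [3,5], [4,5]
  2-simplices (6): [0,1,2], [0,1,3], [0,2,5], [0,3,4], [2,3,5], [3,4,5]

giving chain groups C_0 ≅ Z^6, C_1 ≅ Z^12, C_2 ≅ Z^6.

The boundary map ∂_1: C_1 → C_0 sends each edge [p,q] (with p < q) to q − p.
This gives a 6×12 integer matrix of rank 5; reducing to Smith normal form yields diagonal entries (1,1,1,1,1).

∂_2: C_2 → C_1 maps a triangle to the signed sum of its edges. For instance
  ∂[0,2,5] = [2,5] − [0,5] + [0,2],
  ∂[0,1,3] = [1,3] − [0,3] + [0,1].
As a 12×6 matrix over Z this has rank 6, with invariant factors (1,1,1,1,1,1).

Computing H_k = (kernel of ∂_k) / (image of ∂_{k+1}):

  H_0: rank C_0 − rank ∂_1 = 6 − 5 = 1, and the invariant factors of ∂_1 are all 1, so H_0 = Z.
  H_1: rank ker ∂_1 − rank ∂_2 = (12 − 5) − 6 = 1, and the invariant factors of ∂_2 are all 1, so H_1 = Z.
  H_2: rank ker ∂_2 − rank ∂_3 = (6 − 6) − 0 = 0, and there is no ∂_3, so H_2 = 0.

As a check, the Euler characteristic is 6 − 12 + 6 = 0, which agrees with 1 − 1 + 0 = 0.

H_0 = Z,  H_1 = Z,  H_2 = 0.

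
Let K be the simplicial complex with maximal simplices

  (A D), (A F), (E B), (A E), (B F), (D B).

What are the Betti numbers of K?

Fix the vertex order A < B < D < E < F and write every simplex with vertices in increasing order. Then dim K = 1 and the simplices of K are:

  0-simplices (5): A, B, D, E, F
  1-simplices (6): AD, AE, AF, BD, BE, BF

Hence C_0 ≅ Z^5, C_1 ≅ Z^6.

∂_1: C_1 → C_0 is given by ∂[p,q] = [q] − [p].
The resulting 5×6 matrix has rank 4, and its Smith normal form has invariant factors (1,1,1,1).

Now H_k = ker ∂_k / im ∂_{k+1}, so:

  H_0: rank C_0 − rank ∂_1 = 5 − 4 = 1, and the invariant factors of ∂_1 are all 1, so H_0 = Z.
  H_1: rank ker ∂_1 − rank ∂_2 = (6 − 4) − 0 = 2, and there is no ∂_2, so H_1 = Z^2.

As a check, the Euler characteristic is 5 − 6 = -1, which agrees with 1 − 2 = -1.

Hence the Betti numbers are b_0 = 1, b_1 = 2.

b_0 = 1, b_1 = 2.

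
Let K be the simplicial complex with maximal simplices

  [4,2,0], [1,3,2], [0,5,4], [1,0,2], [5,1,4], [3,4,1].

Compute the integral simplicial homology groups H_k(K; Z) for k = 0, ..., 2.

Order the vertices as 0 < 1 < 2 < 3 < 4 < 5. Listing each simplex with vertices in this order, K has dimension 2 with simplices:

  0-simplices (6): [0], [1], [2], [3], [4], [5]
  1-simplices (12): [0,1], [0,2], [0,4], [0,5], [1,2], [1,3], [1,4], [1,5], [2,3], [2,4], [3,4], [4,5]
  2-simplices (6): [0,1,2], [0,2,4], [0,4,5], [1,2,3], [1,3,4], [1,4,5]

so the chain groups are C_0 ≅ Z^6, C_1 ≅ Z^12, C_2 ≅ Z^6.

Boundary ∂_1: C_1 → C_0 maps an edge to its endpoints' difference, ∂[p,q] = q − p. For instance
  ∂[0,1] = [1] − [0].
The resulting 6×12 matrix has rank 5, and its Smith normal form has invariant factors (1,1,1,1,1).

∂_2: C_2 → C_1 sends each 2-simplex [p,q,r] to [q,r] − [p,r] + [p,q]. For instance
  ∂[1,3,4] = [3,4] − [1,4] + [1,3],
  ∂[0,2,4] = [2,4] − [0,4] + [0,2].
This gives a 12×6 integer matrix of rank 6; reducing to Smith normal form yields diagonal entries (1,1,1,1,1,1).

Computing H_k = (kernel of ∂_k) / (image of ∂_{k+1}):

  H_0: rank C_0 − rank ∂_1 = 6 − 5 = 1, and the invariant factors of ∂_1 are all 1, so H_0 ≅ Z.
  H_1: rank ker ∂_1 − rank ∂_2 = (12 − 5) − 6 = 1, and the invariant factors of ∂_2 are all 1, so H_1 ≅ Z.
  H_2: rank ker ∂_2 − rank ∂_3 = (6 − 6) − 0 = 0, and there is no ∂_3, so H_2 ≅ 0.

As a check, the Euler characteristic is 6 − 12 + 6 = 0, which agrees with 1 − 1 + 0 = 0.
(K is a triangulation of the cylinder S^1 x I.)

H_0 ≅ Z,  H_1 ≅ Z,  H_2 = 0.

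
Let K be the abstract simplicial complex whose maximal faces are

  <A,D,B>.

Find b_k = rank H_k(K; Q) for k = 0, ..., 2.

Fix the vertex order A < B < D and write every simplex with vertices in increasing order. Then dim K = 2 and the simplices of K are:

  0-simplices (3): A, B, D
  1-simplices (3): AB, AD, BD
  2-simplices (1): ABD

so the chain groups are C_0 ≅ Z^3, C_1 ≅ Z^3, C_2 ≅ Z^1.

The boundary map ∂_1: C_1 → C_0 maps an edge to its endpoints' difference, ∂[p,q] = q − p.
The 3×3 boundary matrix has rank 2 and Smith normal form diag(1,1).

The boundary map ∂_2: C_2 → C_1 maps a triangle to the signed sum of its edges. For instance
  ∂ABD = BD − AD + AB.
The resulting 3×1 matrix has rank 1, and its Smith normal form has invariant factors (1).

Reading off H_k = ker ∂_k / im ∂_{k+1}:

  H_0: rank C_0 − rank ∂_1 = 3 − 2 = 1, and the invariant factors of ∂_1 are all 1, so H_0 = Z.
  H_1: rank ker ∂_1 − rank ∂_2 = (3 − 2) − 1 = 0, and the invariant factors of ∂_2 are all 1, so H_1 = 0.
  H_2: rank ker ∂_2 − rank ∂_3 = (1 − 1) − 0 = 0, and there is no ∂_3, so H_2 = 0.

Hence the Betti numbers are b_0 = 1, b_1 = 0, b_2 = 0.

b_0 = 1, b_1 = 0, b_2 = 0.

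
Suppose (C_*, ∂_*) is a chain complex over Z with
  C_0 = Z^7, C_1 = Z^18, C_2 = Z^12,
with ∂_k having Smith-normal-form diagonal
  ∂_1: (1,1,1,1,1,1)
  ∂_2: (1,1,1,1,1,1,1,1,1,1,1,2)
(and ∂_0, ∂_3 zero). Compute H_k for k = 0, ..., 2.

H_0 = Z,  H_1 = Z_2,  H_2 = 0.

H_0: b_0 = 7 − 0 − 6 = 1; torsion from ∂_1 factors > 1: none. So H_0 = Z.
H_1: b_1 = 18 − 6 − 12 = 0; torsion from ∂_2 factors > 1: [2]. So H_1 = Z_2.
H_2: b_2 = 12 − 12 − 0 = 0; torsion from ∂_3 factors > 1: none. So H_2 = 0.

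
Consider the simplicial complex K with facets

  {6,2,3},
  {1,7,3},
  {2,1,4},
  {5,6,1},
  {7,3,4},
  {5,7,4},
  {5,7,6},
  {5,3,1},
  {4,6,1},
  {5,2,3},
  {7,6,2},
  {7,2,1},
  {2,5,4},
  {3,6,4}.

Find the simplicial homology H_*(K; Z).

Fix the vertex order 1 < 2 < 3 < 4 < 5 < 6 < 7 and write every simplex with vertices in increasing order. Then dim K = 2 and the simplices of K are:

  0-simplices (7): [1], [2], [3], [4], [5], [6], [7]
  1-simplices (21): [1,2], [1,3], [1,4], [1,5], [1,6], [1,7], [2,3], [2,4], [2,5], [2,6], [2,7], [3,4], [3,5], [3,6], [3,7], [4,5], [4,6], [4,7], [5,6], [5,7], [6,7]
  2-simplices (14): [1,2,4], [1,2,7], [1,3,5], [1,3,7], [1,4,6], [1,5,6], [2,3,5], [2,3,6], [2,4,5], [2,6,7], [3,4,6], [3,4,7], [4,5,7], [5,6,7]

so the chain groups are C_0 ≅ Z^7, C_1 ≅ Z^21, C_2 ≅ Z^14.

The boundary map ∂_1: C_1 → C_0 is given by ∂[p,q] = [q] − [p]. For instance
  ∂[1,6] = [6] − [1].
The resulting 7×21 matrix has rank 6, and its Smith normal form has invariant factors (1,1,1,1,1,1).

The boundary map ∂_2: C_2 → C_1 acts by ∂[p,q,r] = [q,r] − [p,r] + [p,q]. For instance
  ∂[1,5,6] = [5,6] − [1,6] + [1,5],
  ∂[1,3,7] = [3,7] − [1,7] + [1,3].
The resulting 21×14 matrix has rank 13, and its Smith normal form has invariant factors (1,1,1,1,1,1,1,1,1,1,1,1,1).

Reading off H_k = ker ∂_k / im ∂_{k+1}:

  H_0: rank C_0 − rank ∂_1 = 7 − 6 = 1, and the invariant factors of ∂_1 are all 1, so H_0 = Z.
  H_1: rank ker ∂_1 − rank ∂_2 = (21 − 6) − 13 = 2, and the invariant factors of ∂_2 are all 1, so H_1 = Z^2.
  H_2: rank ker ∂_2 − rank ∂_3 = (14 − 13) − 0 = 1, and there is no ∂_3, so H_2 = Z.

(K is a triangulation of the torus T^2.)

H_0 ≅ Z,  H_1 ≅ Z^2,  H_2 ≅ Z.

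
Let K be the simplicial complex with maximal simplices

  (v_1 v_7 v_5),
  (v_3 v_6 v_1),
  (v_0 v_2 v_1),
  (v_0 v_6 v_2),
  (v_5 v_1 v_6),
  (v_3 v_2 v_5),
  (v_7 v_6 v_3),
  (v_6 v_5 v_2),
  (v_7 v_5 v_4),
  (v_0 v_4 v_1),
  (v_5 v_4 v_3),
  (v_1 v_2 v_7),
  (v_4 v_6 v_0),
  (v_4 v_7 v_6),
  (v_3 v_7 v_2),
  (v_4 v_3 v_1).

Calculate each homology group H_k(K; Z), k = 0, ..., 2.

Take the total order v_0 < v_1 < v_2 < v_3 < v_4 < v_5 < v_6 < v_7 on the vertex set. Then K (dimension 2) consists of the simplices:

  0-simplices (8): [v_0], [v_1], [v_2], [v_3], [v_4], [v_5], [v_6], [v_7]
  1-simplices (24): (24 of them)
  2-simplices (16): (16 of them)

Hence C_0 ≅ Z^8, C_1 ≅ Z^24, C_2 ≅ Z^16.

Boundary ∂_1: C_1 → C_0 sends each edge [p,q] (with p < q) to q − p.
The resulting 8×24 matrix has rank 7, and its Smith normal form has invariant factors (1,1,1,1,1,1,1).

Boundary ∂_2: C_2 → C_1 acts by ∂[p,q,r] = [q,r] − [p,r] + [p,q]. For instance
  ∂[v_2,v_3,v_7] = [v_3,v_7] − [v_2,v_7] + [v_2,v_3],
  ∂[v_0,v_1,v_2] = [v_1,v_2] − [v_0,v_2] + [v_0,v_1].
The 24×16 boundary matrix has rank 15 and Smith normal form diag(1,1,1,1,1,1,1,1,1,1,1,1,1,1,1).

Reading off H_k = ker ∂_k / im ∂_{k+1}:

  H_0: rank C_0 − rank ∂_1 = 8 − 7 = 1, and the invariant factors of ∂_1 are all 1, so H_0 = Z.
  H_1: rank ker ∂_1 − rank ∂_2 = (24 − 7) − 15 = 2, and the invariant factors of ∂_2 are all 1, so H_1 = Z^2.
  H_2: rank ker ∂_2 − rank ∂_3 = (16 − 15) − 0 = 1, and there is no ∂_3, so H_2 = Z.

H_0 ≅ Z,  H_1 ≅ Z^2,  H_2 ≅ Z.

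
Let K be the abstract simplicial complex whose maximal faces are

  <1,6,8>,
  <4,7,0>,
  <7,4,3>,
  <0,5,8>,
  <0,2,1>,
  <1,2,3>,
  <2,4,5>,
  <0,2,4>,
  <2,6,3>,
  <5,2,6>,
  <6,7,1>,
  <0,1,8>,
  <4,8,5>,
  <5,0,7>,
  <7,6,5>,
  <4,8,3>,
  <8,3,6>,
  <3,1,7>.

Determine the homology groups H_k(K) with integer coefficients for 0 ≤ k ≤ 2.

H_0 ≅ Z,  H_1 ≅ Z ⊕ Z/2,  H_2 = 0.

Take the total order 0 < 1 < 2 < 3 < 4 < 5 < 6 < 7 < 8 on the vertex set. Then K (dimension 2) consists of the simplices:

  0-simplices (9): [0], [1], [2], [3], [4], [5], [6], [7], [8]
  1-simplices (27): (27 of them)
  2-simplices (18): [0,1,2], [0,1,8], [0,2,4], [0,4,7], [0,5,7], [0,5,8], [1,2,3], [1,3,7], [1,6,7], [1,6,8], [2,3,6], [2,4,5], [2,5,6], [3,4,7], [3,4,8], [3,6,8], [4,5,8], [5,6,7]

so the chain groups are C_0 ≅ Z^9, C_1 ≅ Z^27, C_2 ≅ Z^18.

The boundary map ∂_1: C_1 → C_0 is given by ∂[p,q] = [q] − [p].
As a 9×27 matrix over Z this has rank 8, with invariant factors (1,1,1,1,1,1,1,1).

∂_2: C_2 → C_1 sends each 2-simplex [p,q,r] to [q,r] − [p,r] + [p,q]. For instance
  ∂[2,4,5] = [4,5] − [2,5] + [2,4],
  ∂[2,5,6] = [5,6] − [2,6] + [2,5].
The resulting 27×18 matrix has rank 18, and its Smith normal form has invariant factors (1,1,1,1,1,1,1,1,1,1,1,1,1,1,1,1,1,2).

Now H_k = ker ∂_k / im ∂_{k+1}, so:

  H_0: rank C_0 − rank ∂_1 = 9 − 8 = 1, and the invariant factors of ∂_1 are all 1, so H_0 ≅ Z.
  H_1: rank ker ∂_1 − rank ∂_2 = (27 − 8) − 18 = 1, and ∂_2 has invariant factor 2 > 1, so H_1 ≅ Z ⊕ Z/2.
  H_2: rank ker ∂_2 − rank ∂_3 = (18 − 18) − 0 = 0, and there is no ∂_3, so H_2 ≅ 0.

(K is a triangulation of the Klein bottle.)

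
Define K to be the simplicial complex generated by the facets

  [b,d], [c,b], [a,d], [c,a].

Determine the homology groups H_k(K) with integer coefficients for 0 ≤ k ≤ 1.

We work with the vertex ordering a < b < c < d. The simplices of K, each written with vertices in increasing order, are:

  0-simplices (4): a, b, c, d
  1-simplices (4): ac, ad, bc, bd

so the chain groups are C_0 ≅ Z^4, C_1 ≅ Z^4.

The boundary map ∂_1: C_1 → C_0 is given by ∂[p,q] = [q] − [p]. For instance
  ∂ad = d − a.
This gives a 4×4 integer matrix of rank 3; reducing to Smith normal form yields diagonal entries (1,1,1).

Computing H_k = (kernel of ∂_k) / (image of ∂_{k+1}):

  H_0: rank C_0 − rank ∂_1 = 4 − 3 = 1, and the invariant factors of ∂_1 are all 1, so H_0 ≅ Z.
  H_1: rank ker ∂_1 − rank ∂_2 = (4 − 3) − 0 = 1, and there is no ∂_2, so H_1 ≅ Z.

As a check, the Euler characteristic is 4 − 4 = 0, which agrees with 1 − 1 = 0.

H_0 ≅ Z,  H_1 ≅ Z.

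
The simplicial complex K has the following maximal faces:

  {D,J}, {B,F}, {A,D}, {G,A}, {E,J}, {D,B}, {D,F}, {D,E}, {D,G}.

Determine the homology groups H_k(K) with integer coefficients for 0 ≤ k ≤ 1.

We work with the vertex ordering A < B < D < E < F < G < J. The simplices of K, each written with vertices in increasing order, are:

  0-simplices (7): A, B, D, E, F, G, J
  1-simplices (9): AD, AG, BD, BF, DE, DF, DG, DJ, EJ

so the chain groups are C_0 ≅ Z^7, C_1 ≅ Z^9.

∂_1: C_1 → C_0 sends each edge [p,q] (with p < q) to q − p.
As a 7×9 matrix over Z this has rank 6, with invariant factors (1,1,1,1,1,1).

Computing H_k = (kernel of ∂_k) / (image of ∂_{k+1}):

  H_0: rank C_0 − rank ∂_1 = 7 − 6 = 1, and the invariant factors of ∂_1 are all 1, so H_0 ≅ Z.
  H_1: rank ker ∂_1 − rank ∂_2 = (9 − 6) − 0 = 3, and there is no ∂_2, so H_1 ≅ Z^3.

As a check, the Euler characteristic is 7 − 9 = -2, which agrees with 1 − 3 = -2.

H_0 = Z,  H_1 = Z^3.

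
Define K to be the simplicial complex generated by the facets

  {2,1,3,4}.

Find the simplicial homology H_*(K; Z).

H_0 ≅ Z,  H_1 = 0,  H_2 = 0,  H_3 = 0.

Order the vertices as 1 < 2 < 3 < 4. Listing each simplex with vertices in this order, K has dimension 3 with simplices:

  0-simplices (4): [1], [2], [3], [4]
  1-simplices (6): [1,2], [1,3], [1,4], [2,3], [2,4], [3,4]
  2-simplices (4): [1,2,3], [1,2,4], [1,3,4], [2,3,4]
  3-simplices (1): [1,2,3,4]

so the chain groups are C_0 ≅ Z^4, C_1 ≅ Z^6, C_2 ≅ Z^4, C_3 ≅ Z^1.

∂_1: C_1 → C_0 maps an edge to its endpoints' difference, ∂[p,q] = q − p.
As a 4×6 matrix over Z this has rank 3, with invariant factors (1,1,1).

Boundary ∂_2: C_2 → C_1 acts by ∂[p,q,r] = [q,r] − [p,r] + [p,q]. For instance
  ∂[2,3,4] = [3,4] − [2,4] + [2,3],
  ∂[1,2,3] = [2,3] − [1,3] + [1,2].
As a 6×4 matrix over Z this has rank 3, with invariant factors (1,1,1).

The boundary map ∂_3: C_3 → C_2 sends each 3-simplex σ to the alternating sum Σ_i (−1)^i (σ with its i-th vertex removed). For instance
  ∂[1,2,3,4] = [2,3,4] − [1,3,4] + [1,2,4] − [1,2,3].
This gives a 4×1 integer matrix of rank 1; reducing to Smith normal form yields diagonal entries (1).

Computing H_k = (kernel of ∂_k) / (image of ∂_{k+1}):

  H_0: rank C_0 − rank ∂_1 = 4 − 3 = 1, and the invariant factors of ∂_1 are all 1, so H_0 ≅ Z.
  H_1: rank ker ∂_1 − rank ∂_2 = (6 − 3) − 3 = 0, and the invariant factors of ∂_2 are all 1, so H_1 ≅ 0.
  H_2: rank ker ∂_2 − rank ∂_3 = (4 − 3) − 1 = 0, and the invariant factors of ∂_3 are all 1, so H_2 ≅ 0.
  H_3: rank ker ∂_3 − rank ∂_4 = (1 − 1) − 0 = 0, and there is no ∂_4, so H_3 ≅ 0.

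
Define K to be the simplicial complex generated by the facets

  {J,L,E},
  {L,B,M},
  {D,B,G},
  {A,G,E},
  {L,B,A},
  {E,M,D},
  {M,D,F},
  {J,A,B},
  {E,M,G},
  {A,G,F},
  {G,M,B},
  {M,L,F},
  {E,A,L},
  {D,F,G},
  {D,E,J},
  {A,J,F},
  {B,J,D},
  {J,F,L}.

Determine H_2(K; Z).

H_2 = 0.

We work with the vertex ordering A < B < D < E < F < G < J < L < M. The simplices of K, each written with vertices in increasing order, are:

  0-simplices (9): A, B, D, E, F, G, J, L, M
  1-simplices (27): AB, AE, AF, AG, AJ, AL, BD, BG, BJ, BL, BM, DE, DF, DG, DJ, DM, EG, EJ, EL, EM, FG, FJ, FL, FM, GM, JL, LM
  2-simplices (18): ABJ, ABL, AEG, AEL, AFG, AFJ, BDG, BDJ, BGM, BLM, DEJ, DEM, DFG, DFM, EGM, EJL, FJL, FLM

so the chain groups are C_0 ≅ Z^9, C_1 ≅ Z^27, C_2 ≅ Z^18.

The boundary map ∂_1: C_1 → C_0 is given by ∂[p,q] = [q] − [p].
The resulting 9×27 matrix has rank 8, and its Smith normal form has invariant factors (1,1,1,1,1,1,1,1).

Boundary ∂_2: C_2 → C_1 acts by ∂[p,q,r] = [q,r] − [p,r] + [p,q]. For instance
  ∂DEJ = EJ − DJ + DE,
  ∂BDG = DG − BG + BD.
The 27×18 boundary matrix has rank 18 and Smith normal form diag(1,1,1,1,1,1,1,1,1,1,1,1,1,1,1,1,1,2).

Now H_k = ker ∂_k / im ∂_{k+1}, so:

  H_2: rank ker ∂_2 − rank ∂_3 = (18 − 18) − 0 = 0, and there is no ∂_3, so H_2 = 0.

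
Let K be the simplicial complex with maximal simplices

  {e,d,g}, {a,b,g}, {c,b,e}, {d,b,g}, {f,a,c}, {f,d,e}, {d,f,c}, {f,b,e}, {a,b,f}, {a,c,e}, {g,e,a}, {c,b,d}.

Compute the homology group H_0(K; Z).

H_0 = Z.

Take the total order a < b < c < d < e < f < g on the vertex set. Then K (dimension 2) consists of the simplices:

  0-simplices (7): a, b, c, d, e, f, g
  1-simplices (18): ab, ac, ae, af, ag, bc, bd, be, bf, bg, cd, ce, cf, de, df, dg, ef, eg
  2-simplices (12): abf, abg, ace, acf, aeg, bcd, bce, bdg, bef, cdf, def, deg

so the chain groups are C_0 ≅ Z^7, C_1 ≅ Z^18, C_2 ≅ Z^12.

Boundary ∂_1: C_1 → C_0 maps an edge to its endpoints' difference, ∂[p,q] = q − p. For instance
  ∂bd = d − b.
This gives a 7×18 integer matrix of rank 6; reducing to Smith normal form yields diagonal entries (1,1,1,1,1,1).

The boundary map ∂_2: C_2 → C_1 sends each 2-simplex [p,q,r] to [q,r] − [p,r] + [p,q]. For instance
  ∂bce = ce − be + bc,
  ∂acf = cf − af + ac.
The 18×12 boundary matrix has rank 12 and Smith normal form diag(1,1,1,1,1,1,1,1,1,1,1,2).

Computing H_k = (kernel of ∂_k) / (image of ∂_{k+1}):

  H_0: rank C_0 − rank ∂_1 = 7 − 6 = 1, and the invariant factors of ∂_1 are all 1, so H_0 = Z.

(K is a triangulation of the real projective plane RP^2.)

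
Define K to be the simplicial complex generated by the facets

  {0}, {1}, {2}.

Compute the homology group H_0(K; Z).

H_0 ≅ Z^3.

K has 3 vertices.
rank ∂_0 = 0, rank ∂_1 = 0 ⇒ b_0 = 3 − 0 − 0 = 3. So H_0 ≅ Z^3.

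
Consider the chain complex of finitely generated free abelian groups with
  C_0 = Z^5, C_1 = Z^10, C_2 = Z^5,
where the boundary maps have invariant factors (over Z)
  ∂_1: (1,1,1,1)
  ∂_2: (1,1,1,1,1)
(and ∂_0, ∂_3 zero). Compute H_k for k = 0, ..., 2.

H_0 = Z,  H_1 = Z,  H_2 = 0.

H_0: b_0 = 5 − 0 − 4 = 1; torsion from ∂_1 factors > 1: none. So H_0 = Z.
H_1: b_1 = 10 − 4 − 5 = 1; torsion from ∂_2 factors > 1: none. So H_1 = Z.
H_2: b_2 = 5 − 5 − 0 = 0; torsion from ∂_3 factors > 1: none. So H_2 = 0.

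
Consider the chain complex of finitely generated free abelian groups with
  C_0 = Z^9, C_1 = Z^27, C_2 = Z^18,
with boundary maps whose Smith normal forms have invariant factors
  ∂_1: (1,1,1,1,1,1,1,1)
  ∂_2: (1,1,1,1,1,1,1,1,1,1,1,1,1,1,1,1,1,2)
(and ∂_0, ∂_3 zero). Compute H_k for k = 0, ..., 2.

H_0: b_0 = 9 − 0 − 8 = 1; torsion from ∂_1 factors > 1: none. So H_0 ≅ Z.
H_1: b_1 = 27 − 8 − 18 = 1; torsion from ∂_2 factors > 1: [2]. So H_1 ≅ Z ⊕ Z_2.
H_2: b_2 = 18 − 18 − 0 = 0; torsion from ∂_3 factors > 1: none. So H_2 ≅ 0.

H_0 ≅ Z,  H_1 ≅ Z ⊕ Z_2,  H_2 = 0.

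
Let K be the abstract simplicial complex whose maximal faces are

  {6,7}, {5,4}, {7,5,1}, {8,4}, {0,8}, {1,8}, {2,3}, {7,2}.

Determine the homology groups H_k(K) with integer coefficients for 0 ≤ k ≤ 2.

We work with the vertex ordering 0 < 1 < 2 < 3 < 4 < 5 < 6 < 7 < 8. The simplices of K, each written with vertices in increasing order, are:

  0-simplices (9): [0], [1], [2], [3], [4], [5], [6], [7], [8]
  1-simplices (10): [0,8], [1,5], [1,7], [1,8], [2,3], [2,7], [4,5], [4,8], [5,7], [6,7]
  2-simplices (1): [1,5,7]

so the chain groups are C_0 ≅ Z^9, C_1 ≅ Z^10, C_2 ≅ Z^1.

Boundary ∂_1: C_1 → C_0 is given by ∂[p,q] = [q] − [p].
As a 9×10 matrix over Z this has rank 8, with invariant factors (1,1,1,1,1,1,1,1).

The boundary map ∂_2: C_2 → C_1 sends each 2-simplex [p,q,r] to [q,r] − [p,r] + [p,q]. For instance
  ∂[1,5,7] = [5,7] − [1,7] + [1,5].
As a 10×1 matrix over Z this has rank 1, with invariant factors (1).

Now H_k = ker ∂_k / im ∂_{k+1}, so:

  H_0: rank C_0 − rank ∂_1 = 9 − 8 = 1, and the invariant factors of ∂_1 are all 1, so H_0 ≅ Z.
  H_1: rank ker ∂_1 − rank ∂_2 = (10 − 8) − 1 = 1, and the invariant factors of ∂_2 are all 1, so H_1 ≅ Z.
  H_2: rank ker ∂_2 − rank ∂_3 = (1 − 1) − 0 = 0, and there is no ∂_3, so H_2 ≅ 0.

As a check, the Euler characteristic is 9 − 10 + 1 = 0, which agrees with 1 − 1 + 0 = 0.

H_0 ≅ Z,  H_1 ≅ Z,  H_2 = 0.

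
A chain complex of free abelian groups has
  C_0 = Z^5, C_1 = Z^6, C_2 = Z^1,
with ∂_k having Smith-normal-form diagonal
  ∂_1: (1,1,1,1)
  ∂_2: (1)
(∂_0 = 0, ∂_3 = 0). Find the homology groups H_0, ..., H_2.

H_0: b_0 = 5 − 0 − 4 = 1; torsion from ∂_1 factors > 1: none. So H_0 ≅ Z.
H_1: b_1 = 6 − 4 − 1 = 1; torsion from ∂_2 factors > 1: none. So H_1 ≅ Z.
H_2: b_2 = 1 − 1 − 0 = 0; torsion from ∂_3 factors > 1: none. So H_2 ≅ 0.

H_0 ≅ Z,  H_1 ≅ Z,  H_2 = 0.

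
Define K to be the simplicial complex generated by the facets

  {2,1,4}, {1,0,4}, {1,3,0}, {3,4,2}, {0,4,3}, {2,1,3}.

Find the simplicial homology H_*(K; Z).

K has 5 vertices, 9 edges, 6 triangles.
rank ∂_0 = 0, rank ∂_1 = 4 ⇒ b_0 = 5 − 0 − 4 = 1; all invariant factors of ∂_1 are 1 so no torsion. So H_0 = Z.
rank ∂_1 = 4, rank ∂_2 = 5 ⇒ b_1 = 9 − 4 − 5 = 0; all invariant factors of ∂_2 are 1 so no torsion. So H_1 = 0.
rank ∂_2 = 5, rank ∂_3 = 0 ⇒ b_2 = 6 − 5 − 0 = 1. So H_2 = Z.

H_0 ≅ Z,  H_1 = 0,  H_2 ≅ Z.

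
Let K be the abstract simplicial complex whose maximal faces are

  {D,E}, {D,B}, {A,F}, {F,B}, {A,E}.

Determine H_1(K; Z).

Fix the vertex order A < B < D < E < F and write every simplex with vertices in increasing order. Then dim K = 1 and the simplices of K are:

  0-simplices (5): A, B, D, E, F
  1-simplices (5): AE, AF, BD, BF, DE

so the chain groups are C_0 ≅ Z^5, C_1 ≅ Z^5.

The boundary map ∂_1: C_1 → C_0 maps an edge to its endpoints' difference, ∂[p,q] = q − p.
As a 5×5 matrix over Z this has rank 4, with invariant factors (1,1,1,1).

From H_k ≅ ker(∂_k) / im(∂_{k+1}) we obtain:

  H_1: rank ker ∂_1 − rank ∂_2 = (5 − 4) − 0 = 1, and there is no ∂_2, so H_1 = Z.

H_1 ≅ Z.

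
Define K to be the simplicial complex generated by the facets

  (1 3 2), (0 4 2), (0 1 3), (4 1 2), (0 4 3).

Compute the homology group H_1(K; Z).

H_1 ≅ Z.

Order the vertices as 0 < 1 < 2 < 3 < 4. Listing each simplex with vertices in this order, K has dimension 2 with simplices:

  0-simplices (5): [0], [1], [2], [3], [4]
  1-simplices (10): [0,1], [0,2], [0,3], [0,4], [1,2], [1,3], [1,4], [2,3], [2,4], [3,4]
  2-simplices (5): [0,1,3], [0,2,4], [0,3,4], [1,2,3], [1,2,4]

so the chain groups are C_0 ≅ Z^5, C_1 ≅ Z^10, C_2 ≅ Z^5.

∂_1: C_1 → C_0 maps an edge to its endpoints' difference, ∂[p,q] = q − p. For instance
  ∂[3,4] = [4] − [3].
As a 5×10 matrix over Z this has rank 4, with invariant factors (1,1,1,1).

The boundary map ∂_2: C_2 → C_1 acts by ∂[p,q,r] = [q,r] − [p,r] + [p,q]. For instance
  ∂[0,3,4] = [3,4] − [0,4] + [0,3],
  ∂[0,1,3] = [1,3] − [0,3] + [0,1].
As a 10×5 matrix over Z this has rank 5, with invariant factors (1,1,1,1,1).

Now H_k = ker ∂_k / im ∂_{k+1}, so:

  H_1: rank ker ∂_1 − rank ∂_2 = (10 − 4) − 5 = 1, and the invariant factors of ∂_2 are all 1, so H_1 ≅ Z.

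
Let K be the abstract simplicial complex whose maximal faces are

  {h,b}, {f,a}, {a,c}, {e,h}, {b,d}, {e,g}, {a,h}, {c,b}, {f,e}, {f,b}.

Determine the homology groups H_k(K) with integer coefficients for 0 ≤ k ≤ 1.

Order the vertices as a < b < c < d < e < f < g < h. Listing each simplex with vertices in this order, K has dimension 1 with simplices:

  0-simplices (8): a, b, c, d, e, f, g, h
  1-simplices (10): ac, af, ah, bc, bd, bf, bh, ef, eg, eh

giving chain groups C_0 ≅ Z^8, C_1 ≅ Z^10.

∂_1: C_1 → C_0 sends each edge [p,q] (with p < q) to q − p.
This gives a 8×10 integer matrix of rank 7; reducing to Smith normal form yields diagonal entries (1,1,1,1,1,1,1).

Now H_k = ker ∂_k / im ∂_{k+1}, so:

  H_0: rank C_0 − rank ∂_1 = 8 − 7 = 1, and the invariant factors of ∂_1 are all 1, so H_0 = Z.
  H_1: rank ker ∂_1 − rank ∂_2 = (10 − 7) − 0 = 3, and there is no ∂_2, so H_1 = Z^3.

H_0 = Z,  H_1 = Z^3.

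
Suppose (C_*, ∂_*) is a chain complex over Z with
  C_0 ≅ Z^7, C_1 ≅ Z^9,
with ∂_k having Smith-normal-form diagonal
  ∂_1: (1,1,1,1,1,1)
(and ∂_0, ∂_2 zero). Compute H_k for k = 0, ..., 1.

H_0 = Z,  H_1 = Z^3.

H_0: b_0 = 7 − 0 − 6 = 1; torsion from ∂_1 factors > 1: none. So H_0 = Z.
H_1: b_1 = 9 − 6 − 0 = 3; torsion from ∂_2 factors > 1: none. So H_1 = Z^3.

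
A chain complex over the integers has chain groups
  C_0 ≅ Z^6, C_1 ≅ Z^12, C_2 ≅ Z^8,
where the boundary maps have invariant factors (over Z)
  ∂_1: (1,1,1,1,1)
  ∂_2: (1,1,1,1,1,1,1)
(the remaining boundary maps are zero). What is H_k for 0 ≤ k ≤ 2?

H_0: b_0 = 6 − 0 − 5 = 1; torsion from ∂_1 factors > 1: none. So H_0 ≅ Z.
H_1: b_1 = 12 − 5 − 7 = 0; torsion from ∂_2 factors > 1: none. So H_1 ≅ 0.
H_2: b_2 = 8 − 7 − 0 = 1; torsion from ∂_3 factors > 1: none. So H_2 ≅ Z.

H_0 ≅ Z,  H_1 = 0,  H_2 ≅ Z.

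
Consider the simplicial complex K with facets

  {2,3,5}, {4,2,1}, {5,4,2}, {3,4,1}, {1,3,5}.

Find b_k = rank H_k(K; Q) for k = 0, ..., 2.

We work with the vertex ordering 1 < 2 < 3 < 4 < 5. The simplices of K, each written with vertices in increasing order, are:

  0-simplices (5): [1], [2], [3], [4], [5]
  1-simplices (10): [1,2], [1,3], [1,4], [1,5], [2,3], [2,4], [2,5], [3,4], [3,5], [4,5]
  2-simplices (5): [1,2,4], [1,3,4], [1,3,5], [2,3,5], [2,4,5]

Hence C_0 ≅ Z^5, C_1 ≅ Z^10, C_2 ≅ Z^5.

Boundary ∂_1: C_1 → C_0 maps an edge to its endpoints' difference, ∂[p,q] = q − p. For instance
  ∂[2,5] = [5] − [2].
As a 5×10 matrix over Z this has rank 4, with invariant factors (1,1,1,1).

∂_2: C_2 → C_1 sends each 2-simplex [p,q,r] to [q,r] − [p,r] + [p,q]. For instance
  ∂[1,2,4] = [2,4] − [1,4] + [1,2],
  ∂[2,3,5] = [3,5] − [2,5] + [2,3].
This gives a 10×5 integer matrix of rank 5; reducing to Smith normal form yields diagonal entries (1,1,1,1,1).

Computing H_k = (kernel of ∂_k) / (image of ∂_{k+1}):

  H_0: rank C_0 − rank ∂_1 = 5 − 4 = 1, and the invariant factors of ∂_1 are all 1, so H_0 ≅ Z.
  H_1: rank ker ∂_1 − rank ∂_2 = (10 − 4) − 5 = 1, and the invariant factors of ∂_2 are all 1, so H_1 ≅ Z.
  H_2: rank ker ∂_2 − rank ∂_3 = (5 − 5) − 0 = 0, and there is no ∂_3, so H_2 ≅ 0.

Hence the Betti numbers are b_0 = 1, b_1 = 1, b_2 = 0.

b_0 = 1, b_1 = 1, b_2 = 0.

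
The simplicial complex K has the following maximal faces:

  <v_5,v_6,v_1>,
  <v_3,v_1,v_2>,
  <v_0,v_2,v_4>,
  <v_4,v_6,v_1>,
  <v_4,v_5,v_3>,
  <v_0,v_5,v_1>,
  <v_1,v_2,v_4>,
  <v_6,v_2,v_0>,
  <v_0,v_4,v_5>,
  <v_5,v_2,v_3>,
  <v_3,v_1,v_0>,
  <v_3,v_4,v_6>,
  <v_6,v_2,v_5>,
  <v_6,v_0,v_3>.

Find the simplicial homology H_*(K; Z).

H_0 = Z,  H_1 = Z^2,  H_2 = Z.

Fix the vertex order v_0 < v_1 < v_2 < v_3 < v_4 < v_5 < v_6 and write every simplex with vertices in increasing order. Then dim K = 2 and the simplices of K are:

  0-simplices (7): [v_0], [v_1], [v_2], [v_3], [v_4], [v_5], [v_6]
  1-simplices (21): (21 of them)
  2-simplices (14): (14 of them)

Hence C_0 ≅ Z^7, C_1 ≅ Z^21, C_2 ≅ Z^14.

Boundary ∂_1: C_1 → C_0 is given by ∂[p,q] = [q] − [p].
As a 7×21 matrix over Z this has rank 6, with invariant factors (1,1,1,1,1,1).

∂_2: C_2 → C_1 acts by ∂[p,q,r] = [q,r] − [p,r] + [p,q]. For instance
  ∂[v_2,v_5,v_6] = [v_5,v_6] − [v_2,v_6] + [v_2,v_5],
  ∂[v_3,v_4,v_5] = [v_4,v_5] − [v_3,v_5] + [v_3,v_4].
The 21×14 boundary matrix has rank 13 and Smith normal form diag(1,1,1,1,1,1,1,1,1,1,1,1,1).

Now H_k = ker ∂_k / im ∂_{k+1}, so:

  H_0: rank C_0 − rank ∂_1 = 7 − 6 = 1, and the invariant factors of ∂_1 are all 1, so H_0 = Z.
  H_1: rank ker ∂_1 − rank ∂_2 = (21 − 6) − 13 = 2, and the invariant factors of ∂_2 are all 1, so H_1 = Z^2.
  H_2: rank ker ∂_2 − rank ∂_3 = (14 − 13) − 0 = 1, and there is no ∂_3, so H_2 = Z.

As a check, the Euler characteristic is 7 − 21 + 14 = 0, which agrees with 1 − 2 + 1 = 0.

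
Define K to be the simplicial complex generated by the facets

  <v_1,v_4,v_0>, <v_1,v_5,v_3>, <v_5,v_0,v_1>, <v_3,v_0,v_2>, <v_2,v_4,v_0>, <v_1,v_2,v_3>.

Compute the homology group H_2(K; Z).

H_2 = 0.

Fix the vertex order v_0 < v_1 < v_2 < v_3 < v_4 < v_5 and write every simplex with vertices in increasing order. Then dim K = 2 and the simplices of K are:

  0-simplices (6): [v_0], [v_1], [v_2], [v_3], [v_4], [v_5]
  1-simplices (12): [v_0,v_1], [v_0,v_2], [v_0,v_3], [v_0,v_4], [v_0,v_5], [v_1,v_2], [v_1,v_3], [v_1,v_4], [v_1,v_5], [v_2,v_3], [v_2,v_4], [v_3,v_5]
  2-simplices (6): [v_0,v_1,v_4], [v_0,v_1,v_5], [v_0,v_2,v_3], [v_0,v_2,v_4], [v_1,v_2,v_3], [v_1,v_3,v_5]

so the chain groups are C_0 ≅ Z^6, C_1 ≅ Z^12, C_2 ≅ Z^6.

Boundary ∂_1: C_1 → C_0 maps an edge to its endpoints' difference, ∂[p,q] = q − p.
The 6×12 boundary matrix has rank 5 and Smith normal form diag(1,1,1,1,1).

The boundary map ∂_2: C_2 → C_1 acts by ∂[p,q,r] = [q,r] − [p,r] + [p,q]. For instance
  ∂[v_0,v_1,v_4] = [v_1,v_4] − [v_0,v_4] + [v_0,v_1],
  ∂[v_0,v_2,v_3] = [v_2,v_3] − [v_0,v_3] + [v_0,v_2].
The resulting 12×6 matrix has rank 6, and its Smith normal form has invariant factors (1,1,1,1,1,1).

Reading off H_k = ker ∂_k / im ∂_{k+1}:

  H_2: rank ker ∂_2 − rank ∂_3 = (6 − 6) − 0 = 0, and there is no ∂_3, so H_2 = 0.

(K is a triangulation of the cylinder S^1 x I.)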